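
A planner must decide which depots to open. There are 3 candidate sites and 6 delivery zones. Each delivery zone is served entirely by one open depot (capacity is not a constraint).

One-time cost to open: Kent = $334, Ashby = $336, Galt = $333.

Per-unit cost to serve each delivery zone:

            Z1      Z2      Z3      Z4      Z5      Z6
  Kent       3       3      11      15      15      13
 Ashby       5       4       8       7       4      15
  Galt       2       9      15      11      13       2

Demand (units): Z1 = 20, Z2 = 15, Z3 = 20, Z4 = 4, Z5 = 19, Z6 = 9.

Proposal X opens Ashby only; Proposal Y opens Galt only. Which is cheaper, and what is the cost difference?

Proposal X: {Ashby}: Z1→Ashby 5·20=100, Z2→Ashby 4·15=60, Z3→Ashby 8·20=160, Z4→Ashby 7·4=28, Z5→Ashby 4·19=76, Z6→Ashby 15·9=135. Service 559; fixed 336; total 895.
Proposal Y: {Galt}: Z1→Galt 2·20=40, Z2→Galt 9·15=135, Z3→Galt 15·20=300, Z4→Galt 11·4=44, Z5→Galt 13·19=247, Z6→Galt 2·9=18. Service 784; fixed 333; total 1117.
Difference: |895 − 1117| = 222.

Proposal X is cheaper by 222.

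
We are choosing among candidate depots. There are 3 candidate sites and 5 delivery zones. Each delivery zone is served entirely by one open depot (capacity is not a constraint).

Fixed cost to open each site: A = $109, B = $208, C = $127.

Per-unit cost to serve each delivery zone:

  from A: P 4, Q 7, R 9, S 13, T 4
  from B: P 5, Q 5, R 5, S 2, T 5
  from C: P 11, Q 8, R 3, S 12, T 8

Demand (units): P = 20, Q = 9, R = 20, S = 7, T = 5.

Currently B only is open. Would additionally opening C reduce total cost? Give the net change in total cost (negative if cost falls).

No — net change +87 (cost rises by 87).

Current service cost with {B}: 284.
Adding C: each delivery zone re-picks its cheapest; new service cost 244, saving 40.
Extra fixed cost: 127. Net change = 127 − 40 = 87.
(Totals: 492 → 579.)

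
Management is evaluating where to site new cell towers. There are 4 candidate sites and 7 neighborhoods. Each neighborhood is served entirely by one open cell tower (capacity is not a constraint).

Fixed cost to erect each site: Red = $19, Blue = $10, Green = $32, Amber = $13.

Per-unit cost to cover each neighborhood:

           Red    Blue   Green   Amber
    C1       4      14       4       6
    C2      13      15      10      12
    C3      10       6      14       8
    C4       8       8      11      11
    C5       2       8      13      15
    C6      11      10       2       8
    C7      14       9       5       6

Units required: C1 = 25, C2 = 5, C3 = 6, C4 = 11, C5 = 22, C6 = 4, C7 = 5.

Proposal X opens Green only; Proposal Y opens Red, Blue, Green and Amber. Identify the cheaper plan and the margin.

Proposal Y is cheaper by 281.

Proposal X: {Green}: C1→Green 4·25=100, C2→Green 10·5=50, C3→Green 14·6=84, C4→Green 11·11=121, C5→Green 13·22=286, C6→Green 2·4=8, C7→Green 5·5=25. Service 674; fixed 32; total 706.
Proposal Y: {Red, Blue, Green, Amber}: C1→Red 4·25=100, C2→Green 10·5=50, C3→Blue 6·6=36, C4→Red 8·11=88, C5→Red 2·22=44, C6→Green 2·4=8, C7→Green 5·5=25. Service 351; fixed 74; total 425.
Difference: |706 − 425| = 281.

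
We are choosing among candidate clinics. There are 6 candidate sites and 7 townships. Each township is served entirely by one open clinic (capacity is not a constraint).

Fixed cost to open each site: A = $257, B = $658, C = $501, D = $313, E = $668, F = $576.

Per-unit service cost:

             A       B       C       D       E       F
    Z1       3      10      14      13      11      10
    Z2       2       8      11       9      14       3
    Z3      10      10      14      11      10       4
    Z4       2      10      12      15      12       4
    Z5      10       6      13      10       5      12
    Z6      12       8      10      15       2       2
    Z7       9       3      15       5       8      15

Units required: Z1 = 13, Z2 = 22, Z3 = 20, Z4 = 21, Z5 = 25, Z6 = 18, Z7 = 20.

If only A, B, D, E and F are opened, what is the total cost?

Total cost: 2898

Each township is assigned to its cheapest site among the open ones.
{A, B, D, E, F}: Z1→A 3·13=39, Z2→A 2·22=44, Z3→F 4·20=80, Z4→A 2·21=42, Z5→E 5·25=125, Z6→E 2·18=36, Z7→B 3·20=60. Service 426; fixed 2472; total 2898.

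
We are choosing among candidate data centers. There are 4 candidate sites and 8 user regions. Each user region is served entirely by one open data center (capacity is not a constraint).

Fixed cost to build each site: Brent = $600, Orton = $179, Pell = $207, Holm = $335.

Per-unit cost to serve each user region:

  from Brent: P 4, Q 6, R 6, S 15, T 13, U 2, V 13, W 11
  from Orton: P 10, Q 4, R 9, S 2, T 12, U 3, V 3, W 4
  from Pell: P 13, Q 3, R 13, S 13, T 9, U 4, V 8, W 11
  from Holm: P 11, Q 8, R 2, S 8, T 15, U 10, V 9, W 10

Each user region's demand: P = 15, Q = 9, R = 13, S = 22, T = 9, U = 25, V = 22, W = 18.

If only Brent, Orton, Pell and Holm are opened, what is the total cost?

Each user region is assigned to its cheapest site among the open ones.
{Brent, Orton, Pell, Holm}: P→Brent 4·15=60, Q→Pell 3·9=27, R→Holm 2·13=26, S→Orton 2·22=44, T→Pell 9·9=81, U→Brent 2·25=50, V→Orton 3·22=66, W→Orton 4·18=72. Service 426; fixed 1321; total 1747.

Total cost: 1747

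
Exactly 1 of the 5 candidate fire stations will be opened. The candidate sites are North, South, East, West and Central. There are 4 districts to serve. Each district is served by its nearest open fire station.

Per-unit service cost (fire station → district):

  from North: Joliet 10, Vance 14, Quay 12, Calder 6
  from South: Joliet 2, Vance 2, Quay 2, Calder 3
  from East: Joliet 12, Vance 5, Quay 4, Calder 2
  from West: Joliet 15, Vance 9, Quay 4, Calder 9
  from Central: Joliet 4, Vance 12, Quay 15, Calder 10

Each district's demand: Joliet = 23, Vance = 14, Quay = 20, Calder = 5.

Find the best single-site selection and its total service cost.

With exactly 1 open, each district uses its cheapest among the chosen.
{South}: Joliet→South 2·23=46, Vance→South 2·14=28, Quay→South 2·20=40, Calder→South 3·5=15. Service cost 129.
{East}: service cost 436
{West}: service cost 596
Among all 5 size-1 choices, {South} is lowest.

Choose South only; total service cost 129.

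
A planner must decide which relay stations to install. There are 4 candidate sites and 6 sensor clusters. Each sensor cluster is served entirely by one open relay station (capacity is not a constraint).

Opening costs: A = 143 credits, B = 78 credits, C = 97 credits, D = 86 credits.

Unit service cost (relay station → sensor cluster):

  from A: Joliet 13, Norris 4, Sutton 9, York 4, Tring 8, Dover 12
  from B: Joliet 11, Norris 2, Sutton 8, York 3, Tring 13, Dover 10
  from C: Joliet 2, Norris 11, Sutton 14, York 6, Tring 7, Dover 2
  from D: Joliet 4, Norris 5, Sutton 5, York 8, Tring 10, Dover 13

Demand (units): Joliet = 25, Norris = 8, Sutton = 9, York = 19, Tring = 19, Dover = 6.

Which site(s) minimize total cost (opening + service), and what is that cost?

For any fixed open set, each sensor cluster goes to its cheapest open site; total = fixed + service.
{B, C}: Joliet→C 2·25=50, Norris→B 2·8=16, Sutton→B 8·9=72, York→B 3·19=57, Tring→C 7·19=133, Dover→C 2·6=12. Service 340; fixed 175; total 515.
{B, C, D}: service 313 + fixed 261 = 574
{C, D}: Joliet→C 2·25=50, Norris→D 5·8=40, Sutton→D 5·9=45, York→C 6·19=114, Tring→C 7·19=133, Dover→C 2·6=12. Service 394; fixed 183; total 577.
{A, B, C, D}: Joliet→C 2·25=50, Norris→B 2·8=16, Sutton→D 5·9=45, York→B 3·19=57, Tring→C 7·19=133, Dover→C 2·6=12. Service 313; fixed 404; total 717.
(All 15 nonempty subsets were checked; B and C is lowest.)

Open B and C; minimum total cost 515.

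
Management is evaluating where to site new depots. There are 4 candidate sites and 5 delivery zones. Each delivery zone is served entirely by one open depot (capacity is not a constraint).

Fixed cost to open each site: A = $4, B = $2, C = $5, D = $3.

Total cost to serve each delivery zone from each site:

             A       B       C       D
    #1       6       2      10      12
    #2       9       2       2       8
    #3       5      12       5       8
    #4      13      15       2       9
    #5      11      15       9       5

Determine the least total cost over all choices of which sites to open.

Minimum total cost: 26

For any fixed open set, each delivery zone goes to its cheapest open site; total = fixed + service.
{B, C, D}: #1→B 2, #2→B 2, #3→C 5, #4→C 2, #5→D 5. Service 16; fixed 10; total 26.
{B, C}: service 20 + fixed 7 = 27
{A, B, C, D}: service 16 + fixed 14 = 30
{B}: service 46 + fixed 2 = 48
No other subset beats 26.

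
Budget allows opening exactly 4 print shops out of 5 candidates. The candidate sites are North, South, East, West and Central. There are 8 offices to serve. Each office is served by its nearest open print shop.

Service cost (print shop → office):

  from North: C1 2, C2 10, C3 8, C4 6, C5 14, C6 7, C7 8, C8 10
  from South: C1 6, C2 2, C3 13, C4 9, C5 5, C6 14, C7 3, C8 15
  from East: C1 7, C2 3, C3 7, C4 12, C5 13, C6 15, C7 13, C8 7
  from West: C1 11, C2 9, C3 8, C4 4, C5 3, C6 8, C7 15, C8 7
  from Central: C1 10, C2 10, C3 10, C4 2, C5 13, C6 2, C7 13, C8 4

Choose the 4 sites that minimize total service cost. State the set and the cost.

With exactly 4 open, each office uses its cheapest among the chosen.
{North, South, West, Central}: C1→North 2, C2→South 2, C3→North 8, C4→Central 2, C5→West 3, C6→Central 2, C7→South 3, C8→Central 4. Service cost 26.
{North, South, East, Central}: service cost 27
{South, East, West, Central}: service cost 29
Among all 5 size-4 choices, {North, South, West, Central} is lowest.

Choose North, South, West and Central; total service cost 26.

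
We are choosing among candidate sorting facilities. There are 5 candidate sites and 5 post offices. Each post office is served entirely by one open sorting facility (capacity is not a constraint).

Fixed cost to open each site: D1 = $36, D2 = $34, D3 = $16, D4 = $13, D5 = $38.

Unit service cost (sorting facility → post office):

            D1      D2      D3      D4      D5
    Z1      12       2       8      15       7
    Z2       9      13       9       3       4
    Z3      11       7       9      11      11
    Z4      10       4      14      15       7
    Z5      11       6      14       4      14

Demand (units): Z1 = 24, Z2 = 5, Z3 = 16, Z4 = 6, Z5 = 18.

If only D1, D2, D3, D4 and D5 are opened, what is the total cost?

Each post office is assigned to its cheapest site among the open ones.
{D1, D2, D3, D4, D5}: Z1→D2 2·24=48, Z2→D4 3·5=15, Z3→D2 7·16=112, Z4→D2 4·6=24, Z5→D4 4·18=72. Service 271; fixed 137; total 408.

Total cost: 408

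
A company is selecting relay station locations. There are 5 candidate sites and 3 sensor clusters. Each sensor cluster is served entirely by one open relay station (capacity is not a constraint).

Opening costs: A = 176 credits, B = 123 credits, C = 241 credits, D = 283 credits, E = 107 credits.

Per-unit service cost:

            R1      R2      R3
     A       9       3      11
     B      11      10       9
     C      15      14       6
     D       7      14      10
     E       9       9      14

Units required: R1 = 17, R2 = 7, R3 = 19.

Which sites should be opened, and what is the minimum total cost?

Open B only; minimum total cost 551.

For any fixed open set, each sensor cluster goes to its cheapest open site; total = fixed + service.
{B}: R1→B 11·17=187, R2→B 10·7=70, R3→B 9·19=171. Service 428; fixed 123; total 551.
{A}: service 383 + fixed 176 = 559
{E}: service 482 + fixed 107 = 589
{A, B, C, D, E}: R1→D 7·17=119, R2→A 3·7=21, R3→C 6·19=114. Service 254; fixed 930; total 1184.
No other subset beats 551.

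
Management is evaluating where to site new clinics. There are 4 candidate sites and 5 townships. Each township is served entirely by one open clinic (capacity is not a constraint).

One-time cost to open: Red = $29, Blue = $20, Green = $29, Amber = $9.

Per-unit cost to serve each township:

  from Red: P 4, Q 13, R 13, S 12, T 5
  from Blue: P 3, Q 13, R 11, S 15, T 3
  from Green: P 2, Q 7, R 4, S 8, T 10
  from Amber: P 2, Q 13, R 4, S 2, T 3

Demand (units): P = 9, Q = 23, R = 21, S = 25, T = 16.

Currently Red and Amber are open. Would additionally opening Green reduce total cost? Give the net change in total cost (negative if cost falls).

Current service cost with {Red, Amber}: 499.
Adding Green: each township re-picks its cheapest; new service cost 361, saving 138.
Extra fixed cost: 29. Net change = 29 − 138 = -109.
(Totals: 537 → 428.)

Yes — net change −109 (cost falls by 109).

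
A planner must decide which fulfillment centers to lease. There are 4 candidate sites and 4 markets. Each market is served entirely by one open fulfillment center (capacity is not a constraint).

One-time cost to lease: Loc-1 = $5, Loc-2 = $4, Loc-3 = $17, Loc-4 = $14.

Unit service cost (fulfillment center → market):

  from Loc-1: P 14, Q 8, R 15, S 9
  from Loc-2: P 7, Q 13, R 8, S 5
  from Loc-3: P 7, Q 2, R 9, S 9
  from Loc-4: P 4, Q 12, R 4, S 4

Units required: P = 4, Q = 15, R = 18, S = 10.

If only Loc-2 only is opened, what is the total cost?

Total cost: 421

Each market is assigned to its cheapest site among the open ones.
{Loc-2}: P→Loc-2 7·4=28, Q→Loc-2 13·15=195, R→Loc-2 8·18=144, S→Loc-2 5·10=50. Service 417; fixed 4; total 421.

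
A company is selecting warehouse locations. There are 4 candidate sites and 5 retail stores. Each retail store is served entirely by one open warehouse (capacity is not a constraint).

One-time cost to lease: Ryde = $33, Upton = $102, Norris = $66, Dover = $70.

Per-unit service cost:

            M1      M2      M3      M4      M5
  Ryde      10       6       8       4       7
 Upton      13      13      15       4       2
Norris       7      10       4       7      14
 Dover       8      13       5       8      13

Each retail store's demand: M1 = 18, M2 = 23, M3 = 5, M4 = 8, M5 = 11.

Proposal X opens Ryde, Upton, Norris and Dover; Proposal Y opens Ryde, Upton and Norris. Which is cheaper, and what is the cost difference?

Proposal X: {Ryde, Upton, Norris, Dover}: M1→Norris 7·18=126, M2→Ryde 6·23=138, M3→Norris 4·5=20, M4→Ryde 4·8=32, M5→Upton 2·11=22. Service 338; fixed 271; total 609.
Proposal Y: {Ryde, Upton, Norris}: M1→Norris 7·18=126, M2→Ryde 6·23=138, M3→Norris 4·5=20, M4→Ryde 4·8=32, M5→Upton 2·11=22. Service 338; fixed 201; total 539.
Difference: |609 − 539| = 70.

Proposal Y is cheaper by 70.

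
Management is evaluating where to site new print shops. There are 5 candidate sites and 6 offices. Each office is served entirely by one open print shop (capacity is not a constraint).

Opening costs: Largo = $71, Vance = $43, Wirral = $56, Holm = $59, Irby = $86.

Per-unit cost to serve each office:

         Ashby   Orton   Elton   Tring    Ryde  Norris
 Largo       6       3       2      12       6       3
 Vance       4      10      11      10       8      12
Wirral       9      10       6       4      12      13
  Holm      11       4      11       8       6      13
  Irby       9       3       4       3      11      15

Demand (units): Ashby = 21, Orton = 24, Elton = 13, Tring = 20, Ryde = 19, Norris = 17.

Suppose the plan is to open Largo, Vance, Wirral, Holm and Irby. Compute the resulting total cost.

Each office is assigned to its cheapest site among the open ones.
{Largo, Vance, Wirral, Holm, Irby}: Ashby→Vance 4·21=84, Orton→Largo 3·24=72, Elton→Largo 2·13=26, Tring→Irby 3·20=60, Ryde→Largo 6·19=114, Norris→Largo 3·17=51. Service 407; fixed 315; total 722.

Total cost: 722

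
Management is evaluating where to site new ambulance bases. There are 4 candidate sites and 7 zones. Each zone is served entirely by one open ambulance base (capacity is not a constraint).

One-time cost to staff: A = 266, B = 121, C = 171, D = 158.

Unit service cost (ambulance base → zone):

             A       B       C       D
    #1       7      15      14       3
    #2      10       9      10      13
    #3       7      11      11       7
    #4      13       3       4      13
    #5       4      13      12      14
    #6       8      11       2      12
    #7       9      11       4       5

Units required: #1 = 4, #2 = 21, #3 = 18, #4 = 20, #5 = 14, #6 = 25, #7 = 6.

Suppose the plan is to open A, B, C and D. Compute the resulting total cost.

Each zone is assigned to its cheapest site among the open ones.
{A, B, C, D}: #1→D 3·4=12, #2→B 9·21=189, #3→A 7·18=126, #4→B 3·20=60, #5→A 4·14=56, #6→C 2·25=50, #7→C 4·6=24. Service 517; fixed 716; total 1233.

Total cost: 1233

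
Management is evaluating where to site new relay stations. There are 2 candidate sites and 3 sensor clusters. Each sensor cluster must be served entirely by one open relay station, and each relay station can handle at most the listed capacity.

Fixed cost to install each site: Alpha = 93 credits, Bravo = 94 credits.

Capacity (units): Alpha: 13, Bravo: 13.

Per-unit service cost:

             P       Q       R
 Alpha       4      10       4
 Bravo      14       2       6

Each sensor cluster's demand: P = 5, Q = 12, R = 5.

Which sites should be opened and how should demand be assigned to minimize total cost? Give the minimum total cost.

Open {Alpha, Bravo}: P→Alpha 4·5=20, Q→Bravo 2·12=24, R→Alpha 4·5=20.
Loads: Alpha carries 10/13, Bravo carries 12/13. Service 64; fixed 187; total 251.
Next best feasible plan costs 407.

Minimum total cost: 251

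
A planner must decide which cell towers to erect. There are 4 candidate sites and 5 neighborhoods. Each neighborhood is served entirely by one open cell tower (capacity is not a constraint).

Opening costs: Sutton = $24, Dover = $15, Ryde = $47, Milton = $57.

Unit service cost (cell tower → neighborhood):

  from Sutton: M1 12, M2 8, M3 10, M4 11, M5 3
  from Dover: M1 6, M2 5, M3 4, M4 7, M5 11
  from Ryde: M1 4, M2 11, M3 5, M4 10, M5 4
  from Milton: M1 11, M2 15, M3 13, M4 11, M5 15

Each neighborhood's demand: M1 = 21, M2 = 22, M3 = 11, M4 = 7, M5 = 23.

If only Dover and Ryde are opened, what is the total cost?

Each neighborhood is assigned to its cheapest site among the open ones.
{Dover, Ryde}: M1→Ryde 4·21=84, M2→Dover 5·22=110, M3→Dover 4·11=44, M4→Dover 7·7=49, M5→Ryde 4·23=92. Service 379; fixed 62; total 441.

Total cost: 441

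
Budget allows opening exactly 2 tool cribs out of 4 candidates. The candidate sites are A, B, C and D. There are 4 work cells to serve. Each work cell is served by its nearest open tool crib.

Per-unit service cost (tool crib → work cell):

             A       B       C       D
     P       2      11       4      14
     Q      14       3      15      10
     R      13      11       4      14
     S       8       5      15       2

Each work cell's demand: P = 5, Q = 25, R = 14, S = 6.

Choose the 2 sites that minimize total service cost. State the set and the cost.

With exactly 2 open, each work cell uses its cheapest among the chosen.
{B, C}: P→C 4·5=20, Q→B 3·25=75, R→C 4·14=56, S→B 5·6=30. Service cost 181.
{A, B}: service cost 269
{B, D}: service cost 296
Among all 6 size-2 choices, {B, C} is lowest.

Choose B and C; total service cost 181.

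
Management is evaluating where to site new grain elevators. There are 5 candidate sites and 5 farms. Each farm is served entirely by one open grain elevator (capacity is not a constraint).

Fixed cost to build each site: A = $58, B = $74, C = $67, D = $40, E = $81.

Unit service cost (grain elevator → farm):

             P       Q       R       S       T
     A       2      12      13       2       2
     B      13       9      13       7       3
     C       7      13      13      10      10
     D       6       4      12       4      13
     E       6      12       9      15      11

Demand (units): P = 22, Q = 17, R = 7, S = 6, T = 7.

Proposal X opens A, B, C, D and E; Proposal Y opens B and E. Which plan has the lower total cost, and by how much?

Proposal X is cheaper by 45.

Proposal X: {A, B, C, D, E}: P→A 2·22=44, Q→D 4·17=68, R→E 9·7=63, S→A 2·6=12, T→A 2·7=14. Service 201; fixed 320; total 521.
Proposal Y: {B, E}: P→E 6·22=132, Q→B 9·17=153, R→E 9·7=63, S→B 7·6=42, T→B 3·7=21. Service 411; fixed 155; total 566.
Difference: |521 − 566| = 45.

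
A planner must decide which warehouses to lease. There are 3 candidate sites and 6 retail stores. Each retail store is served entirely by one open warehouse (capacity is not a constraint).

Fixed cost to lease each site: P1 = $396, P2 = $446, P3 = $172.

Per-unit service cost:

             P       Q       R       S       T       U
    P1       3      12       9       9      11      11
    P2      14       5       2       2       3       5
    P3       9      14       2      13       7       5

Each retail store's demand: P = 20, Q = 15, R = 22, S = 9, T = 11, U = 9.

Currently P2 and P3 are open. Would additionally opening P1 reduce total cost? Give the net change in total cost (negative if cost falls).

No — net change +276 (cost rises by 276).

Current service cost with {P2, P3}: 395.
Adding P1: each retail store re-picks its cheapest; new service cost 275, saving 120.
Extra fixed cost: 396. Net change = 396 − 120 = 276.
(Totals: 1013 → 1289.)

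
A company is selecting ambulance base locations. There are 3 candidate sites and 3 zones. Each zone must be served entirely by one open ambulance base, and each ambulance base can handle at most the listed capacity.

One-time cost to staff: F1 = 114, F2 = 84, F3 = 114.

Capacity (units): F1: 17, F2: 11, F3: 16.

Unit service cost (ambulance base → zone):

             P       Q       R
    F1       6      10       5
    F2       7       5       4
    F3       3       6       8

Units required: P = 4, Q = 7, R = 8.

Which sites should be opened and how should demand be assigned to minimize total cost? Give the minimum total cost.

Open {F2, F3}: P→F3 3·4=12, Q→F3 6·7=42, R→F2 4·8=32.
Loads: F2 carries 8/11, F3 carries 11/16. Service 86; fixed 198; total 284.
Next best feasible plan costs 297.

Minimum total cost: 284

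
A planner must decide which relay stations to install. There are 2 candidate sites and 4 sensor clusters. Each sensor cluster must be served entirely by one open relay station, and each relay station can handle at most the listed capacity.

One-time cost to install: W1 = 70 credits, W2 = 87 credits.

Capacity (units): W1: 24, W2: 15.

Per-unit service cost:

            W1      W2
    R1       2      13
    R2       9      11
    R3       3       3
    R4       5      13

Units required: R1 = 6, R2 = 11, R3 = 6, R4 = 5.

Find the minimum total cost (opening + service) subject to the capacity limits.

Minimum total cost: 311

Open {W1, W2}: R1→W1 2·6=12, R2→W1 9·11=99, R3→W2 3·6=18, R4→W1 5·5=25.
Loads: W1 carries 22/24, W2 carries 6/15. Service 154; fixed 157; total 311.
Next best feasible plan costs 333.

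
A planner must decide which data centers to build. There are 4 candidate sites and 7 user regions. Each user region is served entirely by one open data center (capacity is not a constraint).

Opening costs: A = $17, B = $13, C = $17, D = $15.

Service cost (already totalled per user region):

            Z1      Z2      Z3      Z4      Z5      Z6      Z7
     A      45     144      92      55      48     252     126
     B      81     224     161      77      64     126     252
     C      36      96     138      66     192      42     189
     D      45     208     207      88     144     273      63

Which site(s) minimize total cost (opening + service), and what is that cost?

Open A, C and D; minimum total cost 481.

For any fixed open set, each user region goes to its cheapest open site; total = fixed + service.
{A, C, D}: Z1→C 36, Z2→C 96, Z3→A 92, Z4→A 55, Z5→A 48, Z6→C 42, Z7→D 63. Service 432; fixed 49; total 481.
{A, B, C, D}: service 432 + fixed 62 = 494
{A, C}: service 495 + fixed 34 = 529
{B}: Z1→B 81, Z2→B 224, Z3→B 161, Z4→B 77, Z5→B 64, Z6→B 126, Z7→B 252. Service 985; fixed 13; total 998.
(All 15 nonempty subsets were checked; A, C and D is lowest.)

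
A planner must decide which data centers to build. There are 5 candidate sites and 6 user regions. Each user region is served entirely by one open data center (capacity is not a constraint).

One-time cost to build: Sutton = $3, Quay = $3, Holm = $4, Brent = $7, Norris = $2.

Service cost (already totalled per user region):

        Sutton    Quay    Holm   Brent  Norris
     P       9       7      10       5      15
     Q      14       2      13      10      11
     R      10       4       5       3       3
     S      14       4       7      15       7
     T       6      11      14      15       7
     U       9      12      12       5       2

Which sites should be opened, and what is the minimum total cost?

For any fixed open set, each user region goes to its cheapest open site; total = fixed + service.
{Quay, Norris}: P→Quay 7, Q→Quay 2, R→Norris 3, S→Quay 4, T→Norris 7, U→Norris 2. Service 25; fixed 5; total 30.
{Sutton, Quay, Norris}: service 24 + fixed 8 = 32
{Quay, Holm, Norris}: P→Quay 7, Q→Quay 2, R→Norris 3, S→Quay 4, T→Norris 7, U→Norris 2. Service 25; fixed 9; total 34.
{Sutton, Quay, Holm, Brent, Norris}: service 22 + fixed 19 = 41
No other subset beats 30.

Open Quay and Norris; minimum total cost 30.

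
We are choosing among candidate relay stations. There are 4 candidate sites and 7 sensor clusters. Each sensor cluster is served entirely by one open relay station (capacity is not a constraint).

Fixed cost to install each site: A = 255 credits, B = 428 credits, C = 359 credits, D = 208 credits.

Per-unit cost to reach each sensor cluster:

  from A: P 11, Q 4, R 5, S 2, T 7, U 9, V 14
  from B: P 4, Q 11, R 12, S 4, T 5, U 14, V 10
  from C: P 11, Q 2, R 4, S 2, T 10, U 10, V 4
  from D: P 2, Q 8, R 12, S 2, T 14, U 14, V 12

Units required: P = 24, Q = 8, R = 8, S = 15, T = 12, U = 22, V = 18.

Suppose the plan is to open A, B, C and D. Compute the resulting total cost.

Each sensor cluster is assigned to its cheapest site among the open ones.
{A, B, C, D}: P→D 2·24=48, Q→C 2·8=16, R→C 4·8=32, S→A 2·15=30, T→B 5·12=60, U→A 9·22=198, V→C 4·18=72. Service 456; fixed 1250; total 1706.

Total cost: 1706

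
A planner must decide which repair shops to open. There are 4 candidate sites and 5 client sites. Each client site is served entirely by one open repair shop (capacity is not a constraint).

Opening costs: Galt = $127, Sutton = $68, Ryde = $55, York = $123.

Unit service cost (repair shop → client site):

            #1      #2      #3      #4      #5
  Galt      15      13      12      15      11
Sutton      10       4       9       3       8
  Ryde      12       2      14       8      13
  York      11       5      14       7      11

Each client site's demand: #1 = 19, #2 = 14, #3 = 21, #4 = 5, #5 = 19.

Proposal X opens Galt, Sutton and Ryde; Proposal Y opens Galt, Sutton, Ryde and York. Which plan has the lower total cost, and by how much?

Proposal X: {Galt, Sutton, Ryde}: #1→Sutton 10·19=190, #2→Ryde 2·14=28, #3→Sutton 9·21=189, #4→Sutton 3·5=15, #5→Sutton 8·19=152. Service 574; fixed 250; total 824.
Proposal Y: {Galt, Sutton, Ryde, York}: #1→Sutton 10·19=190, #2→Ryde 2·14=28, #3→Sutton 9·21=189, #4→Sutton 3·5=15, #5→Sutton 8·19=152. Service 574; fixed 373; total 947.
Difference: |824 − 947| = 123.

Proposal X is cheaper by 123.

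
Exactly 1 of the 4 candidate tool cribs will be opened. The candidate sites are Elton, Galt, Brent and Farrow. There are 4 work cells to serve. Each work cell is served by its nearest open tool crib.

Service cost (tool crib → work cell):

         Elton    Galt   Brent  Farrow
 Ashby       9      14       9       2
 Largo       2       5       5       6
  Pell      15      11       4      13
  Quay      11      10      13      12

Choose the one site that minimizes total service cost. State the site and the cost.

Choose Brent only; total service cost 31.

With exactly 1 open, each work cell uses its cheapest among the chosen.
{Brent}: Ashby→Brent 9, Largo→Brent 5, Pell→Brent 4, Quay→Brent 13. Service cost 31.
{Farrow}: service cost 33
{Elton}: service cost 37
Among all 4 size-1 choices, {Brent} is lowest.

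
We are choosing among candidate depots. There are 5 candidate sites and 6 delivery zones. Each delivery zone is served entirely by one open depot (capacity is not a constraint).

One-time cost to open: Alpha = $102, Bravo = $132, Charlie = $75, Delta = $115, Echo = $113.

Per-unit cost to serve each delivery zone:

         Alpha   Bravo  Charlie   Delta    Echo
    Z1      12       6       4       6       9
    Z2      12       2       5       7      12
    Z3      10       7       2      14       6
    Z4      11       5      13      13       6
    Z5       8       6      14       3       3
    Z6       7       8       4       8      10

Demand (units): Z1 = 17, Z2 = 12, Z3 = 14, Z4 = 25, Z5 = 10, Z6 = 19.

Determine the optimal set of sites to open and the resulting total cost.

Open Bravo and Charlie; minimum total cost 588.

For any fixed open set, each delivery zone goes to its cheapest open site; total = fixed + service.
{Bravo, Charlie}: Z1→Charlie 4·17=68, Z2→Bravo 2·12=24, Z3→Charlie 2·14=28, Z4→Bravo 5·25=125, Z5→Bravo 6·10=60, Z6→Charlie 4·19=76. Service 381; fixed 207; total 588.
{Charlie, Echo}: Z1→Charlie 4·17=68, Z2→Charlie 5·12=60, Z3→Charlie 2·14=28, Z4→Echo 6·25=150, Z5→Echo 3·10=30, Z6→Charlie 4·19=76. Service 412; fixed 188; total 600.
{Bravo, Charlie, Echo}: service 351 + fixed 320 = 671
{Alpha, Bravo, Charlie, Delta, Echo}: service 351 + fixed 537 = 888
No other subset beats 588.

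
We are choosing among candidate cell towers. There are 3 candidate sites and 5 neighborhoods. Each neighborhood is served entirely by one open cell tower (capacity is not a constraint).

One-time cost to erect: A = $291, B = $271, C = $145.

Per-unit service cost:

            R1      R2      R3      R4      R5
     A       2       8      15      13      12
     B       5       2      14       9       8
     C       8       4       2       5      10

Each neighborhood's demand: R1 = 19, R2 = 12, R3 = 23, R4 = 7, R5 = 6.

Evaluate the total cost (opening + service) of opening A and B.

Each neighborhood is assigned to its cheapest site among the open ones.
{A, B}: R1→A 2·19=38, R2→B 2·12=24, R3→B 14·23=322, R4→B 9·7=63, R5→B 8·6=48. Service 495; fixed 562; total 1057.

Total cost: 1057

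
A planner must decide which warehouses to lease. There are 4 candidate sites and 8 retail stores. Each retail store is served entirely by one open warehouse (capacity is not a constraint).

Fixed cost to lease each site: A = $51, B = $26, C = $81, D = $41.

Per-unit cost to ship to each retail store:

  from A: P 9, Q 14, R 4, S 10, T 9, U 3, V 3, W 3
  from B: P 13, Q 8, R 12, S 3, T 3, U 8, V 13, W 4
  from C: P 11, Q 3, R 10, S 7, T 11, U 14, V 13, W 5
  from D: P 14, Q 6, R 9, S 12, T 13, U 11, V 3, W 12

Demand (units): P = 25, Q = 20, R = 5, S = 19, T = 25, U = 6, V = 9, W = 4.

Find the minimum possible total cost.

Minimum total cost: 652

For any fixed open set, each retail store goes to its cheapest open site; total = fixed + service.
{A, B, C}: P→A 9·25=225, Q→C 3·20=60, R→A 4·5=20, S→B 3·19=57, T→B 3·25=75, U→A 3·6=18, V→A 3·9=27, W→A 3·4=12. Service 494; fixed 158; total 652.
{A, B}: service 594 + fixed 77 = 671
{A, B, D}: service 554 + fixed 118 = 672
{A, B, C, D}: P→A 9·25=225, Q→C 3·20=60, R→A 4·5=20, S→B 3·19=57, T→B 3·25=75, U→A 3·6=18, V→A 3·9=27, W→A 3·4=12. Service 494; fixed 199; total 693.
(All 15 nonempty subsets were checked; A, B and C is lowest.)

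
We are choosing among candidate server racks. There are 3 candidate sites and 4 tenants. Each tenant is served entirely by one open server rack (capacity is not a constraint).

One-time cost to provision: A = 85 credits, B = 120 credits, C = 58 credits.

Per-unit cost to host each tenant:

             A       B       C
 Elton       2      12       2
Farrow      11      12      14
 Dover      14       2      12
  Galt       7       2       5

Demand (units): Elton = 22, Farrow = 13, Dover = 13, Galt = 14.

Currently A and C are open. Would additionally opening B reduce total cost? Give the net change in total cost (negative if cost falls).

Yes — net change −52 (cost falls by 52).

Current service cost with {A, C}: 413.
Adding B: each tenant re-picks its cheapest; new service cost 241, saving 172.
Extra fixed cost: 120. Net change = 120 − 172 = -52.
(Totals: 556 → 504.)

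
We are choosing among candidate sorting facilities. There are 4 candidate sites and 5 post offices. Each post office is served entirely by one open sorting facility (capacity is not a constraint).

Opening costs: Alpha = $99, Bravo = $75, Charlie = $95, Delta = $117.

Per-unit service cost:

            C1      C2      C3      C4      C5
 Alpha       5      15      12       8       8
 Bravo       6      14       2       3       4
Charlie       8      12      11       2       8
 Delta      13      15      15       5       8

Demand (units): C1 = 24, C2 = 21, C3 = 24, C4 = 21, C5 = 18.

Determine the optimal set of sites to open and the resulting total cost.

Open Bravo only; minimum total cost 696.

For any fixed open set, each post office goes to its cheapest open site; total = fixed + service.
{Bravo}: C1→Bravo 6·24=144, C2→Bravo 14·21=294, C3→Bravo 2·24=48, C4→Bravo 3·21=63, C5→Bravo 4·18=72. Service 621; fixed 75; total 696.
{Bravo, Charlie}: service 558 + fixed 170 = 728
{Alpha, Bravo}: service 597 + fixed 174 = 771
{Alpha, Bravo, Charlie, Delta}: service 534 + fixed 386 = 920
(All 15 nonempty subsets were checked; Bravo only is lowest.)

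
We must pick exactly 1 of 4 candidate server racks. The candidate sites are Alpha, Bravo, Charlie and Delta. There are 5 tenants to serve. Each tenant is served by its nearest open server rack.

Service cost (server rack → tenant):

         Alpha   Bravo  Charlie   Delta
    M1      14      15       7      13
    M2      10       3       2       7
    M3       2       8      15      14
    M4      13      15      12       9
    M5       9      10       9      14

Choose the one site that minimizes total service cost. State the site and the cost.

Choose Charlie only; total service cost 45.

With exactly 1 open, each tenant uses its cheapest among the chosen.
{Charlie}: M1→Charlie 7, M2→Charlie 2, M3→Charlie 15, M4→Charlie 12, M5→Charlie 9. Service cost 45.
{Alpha}: service cost 48
{Bravo}: service cost 51
Among all 4 size-1 choices, {Charlie} is lowest.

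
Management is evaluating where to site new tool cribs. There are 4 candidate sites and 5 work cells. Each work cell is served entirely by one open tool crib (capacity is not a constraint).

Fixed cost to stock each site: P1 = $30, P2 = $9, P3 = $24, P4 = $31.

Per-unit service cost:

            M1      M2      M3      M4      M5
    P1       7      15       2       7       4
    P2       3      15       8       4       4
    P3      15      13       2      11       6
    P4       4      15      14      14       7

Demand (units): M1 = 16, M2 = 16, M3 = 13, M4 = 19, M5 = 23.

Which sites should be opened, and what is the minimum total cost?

Open P2 and P3; minimum total cost 483.

For any fixed open set, each work cell goes to its cheapest open site; total = fixed + service.
{P2, P3}: M1→P2 3·16=48, M2→P3 13·16=208, M3→P3 2·13=26, M4→P2 4·19=76, M5→P2 4·23=92. Service 450; fixed 33; total 483.
{P1, P2, P3}: service 450 + fixed 63 = 513
{P2, P3, P4}: M1→P2 3·16=48, M2→P3 13·16=208, M3→P3 2·13=26, M4→P2 4·19=76, M5→P2 4·23=92. Service 450; fixed 64; total 514.
{P1, P2, P3, P4}: service 450 + fixed 94 = 544
No other subset beats 483.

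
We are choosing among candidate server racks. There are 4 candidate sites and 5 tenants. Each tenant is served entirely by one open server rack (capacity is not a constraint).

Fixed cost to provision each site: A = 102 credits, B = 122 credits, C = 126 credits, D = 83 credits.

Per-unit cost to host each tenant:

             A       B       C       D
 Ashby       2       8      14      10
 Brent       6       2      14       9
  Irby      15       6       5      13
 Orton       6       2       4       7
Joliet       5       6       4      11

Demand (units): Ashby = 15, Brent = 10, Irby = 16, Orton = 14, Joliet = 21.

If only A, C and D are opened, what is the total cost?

Total cost: 621

Each tenant is assigned to its cheapest site among the open ones.
{A, C, D}: Ashby→A 2·15=30, Brent→A 6·10=60, Irby→C 5·16=80, Orton→C 4·14=56, Joliet→C 4·21=84. Service 310; fixed 311; total 621.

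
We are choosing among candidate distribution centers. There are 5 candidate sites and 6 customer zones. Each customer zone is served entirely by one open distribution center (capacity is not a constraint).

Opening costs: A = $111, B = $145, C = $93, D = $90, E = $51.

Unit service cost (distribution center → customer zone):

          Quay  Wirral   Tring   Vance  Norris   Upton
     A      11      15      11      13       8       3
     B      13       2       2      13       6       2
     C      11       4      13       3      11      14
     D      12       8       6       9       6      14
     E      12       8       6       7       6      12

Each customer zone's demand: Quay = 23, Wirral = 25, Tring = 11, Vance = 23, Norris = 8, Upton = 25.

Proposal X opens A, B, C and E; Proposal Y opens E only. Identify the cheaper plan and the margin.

Proposal X: {A, B, C, E}: Quay→A 11·23=253, Wirral→B 2·25=50, Tring→B 2·11=22, Vance→C 3·23=69, Norris→B 6·8=48, Upton→B 2·25=50. Service 492; fixed 400; total 892.
Proposal Y: {E}: Quay→E 12·23=276, Wirral→E 8·25=200, Tring→E 6·11=66, Vance→E 7·23=161, Norris→E 6·8=48, Upton→E 12·25=300. Service 1051; fixed 51; total 1102.
Difference: |892 − 1102| = 210.

Proposal X is cheaper by 210.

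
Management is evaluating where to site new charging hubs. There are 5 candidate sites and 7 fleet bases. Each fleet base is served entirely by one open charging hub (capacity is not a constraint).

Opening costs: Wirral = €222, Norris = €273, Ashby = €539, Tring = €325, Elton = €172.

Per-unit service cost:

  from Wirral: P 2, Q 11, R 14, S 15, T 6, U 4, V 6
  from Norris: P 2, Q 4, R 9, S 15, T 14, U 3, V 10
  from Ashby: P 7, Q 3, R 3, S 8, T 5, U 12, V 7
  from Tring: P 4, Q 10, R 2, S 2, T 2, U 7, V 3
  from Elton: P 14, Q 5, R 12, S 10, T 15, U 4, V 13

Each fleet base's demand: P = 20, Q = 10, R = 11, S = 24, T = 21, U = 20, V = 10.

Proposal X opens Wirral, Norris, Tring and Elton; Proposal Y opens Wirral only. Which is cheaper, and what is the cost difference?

Proposal Y is cheaper by 122.

Proposal X: {Wirral, Norris, Tring, Elton}: P→Wirral 2·20=40, Q→Norris 4·10=40, R→Tring 2·11=22, S→Tring 2·24=48, T→Tring 2·21=42, U→Norris 3·20=60, V→Tring 3·10=30. Service 282; fixed 992; total 1274.
Proposal Y: {Wirral}: P→Wirral 2·20=40, Q→Wirral 11·10=110, R→Wirral 14·11=154, S→Wirral 15·24=360, T→Wirral 6·21=126, U→Wirral 4·20=80, V→Wirral 6·10=60. Service 930; fixed 222; total 1152.
Difference: |1274 − 1152| = 122.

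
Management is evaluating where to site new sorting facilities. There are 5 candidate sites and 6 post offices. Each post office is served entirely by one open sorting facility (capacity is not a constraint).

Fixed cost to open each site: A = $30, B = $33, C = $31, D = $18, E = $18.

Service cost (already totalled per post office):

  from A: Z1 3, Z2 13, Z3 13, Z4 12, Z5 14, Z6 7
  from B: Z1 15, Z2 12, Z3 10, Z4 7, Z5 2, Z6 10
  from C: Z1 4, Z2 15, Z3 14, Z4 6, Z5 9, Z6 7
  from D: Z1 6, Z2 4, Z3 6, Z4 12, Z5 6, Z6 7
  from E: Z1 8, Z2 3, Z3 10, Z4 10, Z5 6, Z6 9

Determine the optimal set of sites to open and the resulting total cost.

For any fixed open set, each post office goes to its cheapest open site; total = fixed + service.
{D}: Z1→D 6, Z2→D 4, Z3→D 6, Z4→D 12, Z5→D 6, Z6→D 7. Service 41; fixed 18; total 59.
{E}: Z1→E 8, Z2→E 3, Z3→E 10, Z4→E 10, Z5→E 6, Z6→E 9. Service 46; fixed 18; total 64.
{D, E}: service 38 + fixed 36 = 74
{A, B, C, D, E}: Z1→A 3, Z2→E 3, Z3→D 6, Z4→C 6, Z5→B 2, Z6→A 7. Service 27; fixed 130; total 157.
No other subset beats 59.

Open D only; minimum total cost 59.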